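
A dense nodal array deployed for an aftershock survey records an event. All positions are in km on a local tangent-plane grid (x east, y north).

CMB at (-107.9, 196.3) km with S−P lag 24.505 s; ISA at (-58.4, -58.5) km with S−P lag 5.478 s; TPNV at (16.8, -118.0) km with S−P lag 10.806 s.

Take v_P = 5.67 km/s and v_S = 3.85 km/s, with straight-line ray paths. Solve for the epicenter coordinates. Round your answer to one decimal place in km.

Distance from S−P lag: d = Δt · v_P v_S / (v_P − v_S) = Δt · (5.67·3.85)/(5.67−3.85) ≈ 11.9942·Δt.
So d_CMB = 293.92, d_ISA = 65.70, d_TPNV = 129.61 km.
Circle about each station: (x + 107.9)² + (y − 196.3)² = 293.92²; (x + 58.4)² + (y + 58.5)² = 65.70²; (x − 16.8)² + (y + 118.0)² = 129.61².
Subtracting pairs of circle equations eliminates x²+y² and gives linear equations (the radical axes):
99.0 x − 509.6 y = 38729.19
249.4 x − 628.6 y = 33620.35
Solving the 2×2 system: x ≈ -111.2, y ≈ -97.6 km.

(-111.2, -97.6)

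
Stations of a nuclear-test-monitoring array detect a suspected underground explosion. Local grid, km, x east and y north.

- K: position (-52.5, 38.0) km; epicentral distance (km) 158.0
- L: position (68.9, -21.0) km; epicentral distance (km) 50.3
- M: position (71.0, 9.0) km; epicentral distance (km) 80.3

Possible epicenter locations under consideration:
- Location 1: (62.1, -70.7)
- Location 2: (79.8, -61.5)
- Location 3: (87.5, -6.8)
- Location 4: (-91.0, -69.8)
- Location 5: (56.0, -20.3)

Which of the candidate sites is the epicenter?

For each candidate, compare |candidate − station| to the reported distance:
Location 1: residuals K 0.0, L 0.1, M 0.1 → max 0.1 km
Location 2: residuals K 7.5, L 8.4, M 9.3 → max 9.3 km
Location 3: residuals K 11.0, L 26.9, M 57.5 → max 57.5 km
Location 4: residuals K 43.5, L 116.9, M 99.8 → max 116.9 km
Location 5: residuals K 34.8, L 37.4, M 47.4 → max 47.4 km
Only Location 1 has all residuals ≈ 0.

Location 1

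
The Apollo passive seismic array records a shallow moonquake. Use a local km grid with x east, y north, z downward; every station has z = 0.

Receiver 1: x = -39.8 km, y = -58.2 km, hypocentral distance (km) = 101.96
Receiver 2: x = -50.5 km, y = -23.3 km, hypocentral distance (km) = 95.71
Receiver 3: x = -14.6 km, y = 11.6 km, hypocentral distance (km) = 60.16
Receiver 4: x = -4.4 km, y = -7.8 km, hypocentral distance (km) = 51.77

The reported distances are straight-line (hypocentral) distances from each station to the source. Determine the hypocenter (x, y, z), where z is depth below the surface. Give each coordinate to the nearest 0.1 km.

(36.9, 2.1, 29.6)

Each station gives a sphere (x−x_i)² + (y−y_i)² + z² = d_i² (stations at z=0).
Subtracting the Receiver 1 sphere from Receiver 2 and Receiver 3: z² cancels, leaving linear equations in x and y:
-21.4 x + 69.8 y = -642.70
50.4 x + 139.6 y = 2153.06
Solving: x ≈ 36.893, y ≈ 2.103 km (keep extra digits for the depth step; rounded: 36.9, 2.1).
Then from the Receiver 1 sphere: z² = 101.96² − (x + 39.8)² − (y + 58.2)² with x = 36.893, y = 2.103, so z ≈ 29.624 ≈ 29.6 km.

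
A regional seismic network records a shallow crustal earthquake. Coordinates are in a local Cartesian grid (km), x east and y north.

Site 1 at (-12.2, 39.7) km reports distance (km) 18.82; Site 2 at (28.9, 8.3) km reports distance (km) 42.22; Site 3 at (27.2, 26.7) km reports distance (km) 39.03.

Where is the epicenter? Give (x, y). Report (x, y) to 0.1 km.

x ≈ -11.4 km, y ≈ 20.9 km

Circle about each station: (x + 12.2)² + (y − 39.7)² = 18.82²; (x − 28.9)² + (y − 8.3)² = 42.22²; (x − 27.2)² + (y − 26.7)² = 39.03².
Subtracting the Site 1 equation from the Site 2 and Site 3 equations removes the quadratic terms:
82.2 x − 62.8 y = -2249.17
78.8 x − 26.0 y = -1441.35
Solving the 2×2 system: x ≈ -11.4, y ≈ 20.9 km.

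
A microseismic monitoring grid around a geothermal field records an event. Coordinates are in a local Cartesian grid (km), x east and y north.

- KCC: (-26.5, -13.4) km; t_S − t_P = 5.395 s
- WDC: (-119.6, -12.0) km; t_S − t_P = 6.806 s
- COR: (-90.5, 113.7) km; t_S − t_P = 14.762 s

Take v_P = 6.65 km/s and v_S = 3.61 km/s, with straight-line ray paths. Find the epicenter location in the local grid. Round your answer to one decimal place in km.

Distance from S−P lag: d = Δt · v_P v_S / (v_P − v_S) = Δt · (6.65·3.61)/(6.65−3.61) ≈ 7.8969·Δt.
So d_KCC = 42.60, d_WDC = 53.75, d_COR = 116.57 km.
Circle about each station: (x + 26.5)² + (y + 13.4)² = 42.60²; (x + 119.6)² + (y + 12.0)² = 53.75²; (x + 90.5)² + (y − 113.7)² = 116.57².
Subtracting the KCC equation from the WDC and COR equations removes the quadratic terms:
-186.2 x + 2.8 y = 12492.05
-128.0 x + 254.2 y = 8462.33
Solving the 2×2 system: x ≈ -67.1, y ≈ -0.5 km.

-67.1 km east, -0.5 km north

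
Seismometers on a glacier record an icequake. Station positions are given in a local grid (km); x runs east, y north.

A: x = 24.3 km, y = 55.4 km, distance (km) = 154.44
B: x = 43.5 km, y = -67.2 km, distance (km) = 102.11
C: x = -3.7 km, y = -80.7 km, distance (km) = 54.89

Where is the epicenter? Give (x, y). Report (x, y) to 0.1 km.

(-58.3, -75.1)

Circle about each station: (x − 24.3)² + (y − 55.4)² = 154.44²; (x − 43.5)² + (y + 67.2)² = 102.11²; (x + 3.7)² + (y + 80.7)² = 54.89².
Subtracting the A equation from the B and C equations removes the quadratic terms:
38.4 x − 245.2 y = 16173.70
-56.0 x − 272.2 y = 23705.33
Solving the 2×2 system: x ≈ -58.3, y ≈ -75.1 km.
Check against A (with the unrounded x, y): √((x − 24.3)²+(y − 55.4)²) = 154.44 ≈ 154.44 km. ✓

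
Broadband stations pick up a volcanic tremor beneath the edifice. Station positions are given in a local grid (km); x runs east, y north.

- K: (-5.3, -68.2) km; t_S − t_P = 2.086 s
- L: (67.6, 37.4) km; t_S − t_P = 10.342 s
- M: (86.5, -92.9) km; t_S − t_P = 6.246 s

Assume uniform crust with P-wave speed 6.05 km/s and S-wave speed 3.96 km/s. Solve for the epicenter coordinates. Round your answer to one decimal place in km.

Distance from S−P lag: d = Δt · v_P v_S / (v_P − v_S) = Δt · (6.05·3.96)/(6.05−3.96) ≈ 11.4632·Δt.
So d_K = 23.91, d_L = 118.55, d_M = 71.60 km.
Circle about each station: (x + 5.3)² + (y + 68.2)² = 23.91²; (x − 67.6)² + (y − 37.4)² = 118.55²; (x − 86.5)² + (y + 92.9)² = 71.60².
Subtracting the K equation from the L and M equations removes the quadratic terms:
145.8 x + 211.2 y = -12193.22
183.6 x − 49.4 y = 6878.46
Solving the 2×2 system: x ≈ 18.5, y ≈ -70.5 km.

x ≈ 18.5 km, y ≈ -70.5 km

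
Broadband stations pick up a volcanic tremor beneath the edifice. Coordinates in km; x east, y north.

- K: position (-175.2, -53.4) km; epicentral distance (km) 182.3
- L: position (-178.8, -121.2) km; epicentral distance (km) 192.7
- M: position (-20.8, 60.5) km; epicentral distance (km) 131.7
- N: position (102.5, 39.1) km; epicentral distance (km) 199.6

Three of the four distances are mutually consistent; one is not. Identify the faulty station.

Solve using three stations at a time. Using K, L, M (subtract circle equations pairwise → linear system) gives (x, y) ≈ (6.4, -68.3).
Distances from that point to each station vs reported:
  K: calculated 182.2 vs reported 182.3 → residual 0.1 km
  L: calculated 192.7 vs reported 192.7 → residual 0.0 km
  M: calculated 131.6 vs reported 131.7 → residual 0.1 km
  N: calculated 144.1 vs reported 199.6 → residual 55.5 km
K, L, M are mutually consistent (residuals ≈ 0); N is off by 55.5 km.

N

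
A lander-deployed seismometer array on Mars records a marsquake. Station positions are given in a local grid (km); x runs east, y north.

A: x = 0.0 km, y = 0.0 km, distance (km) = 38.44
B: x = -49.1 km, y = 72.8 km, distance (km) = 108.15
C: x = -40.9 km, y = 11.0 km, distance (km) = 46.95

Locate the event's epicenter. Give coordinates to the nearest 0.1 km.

(-21.6, -31.8)

Circle about each station: x² + y² = 38.44²; (x + 49.1)² + (y − 72.8)² = 108.15²; (x + 40.9)² + (y − 11.0)² = 46.95².
Subtracting pairs of circle equations eliminates x²+y² and gives linear equations (the radical axes):
-98.2 x + 145.6 y = -2508.14
-81.8 x + 22.0 y = 1067.14
Solving the 2×2 system: x ≈ -21.6, y ≈ -31.8 km.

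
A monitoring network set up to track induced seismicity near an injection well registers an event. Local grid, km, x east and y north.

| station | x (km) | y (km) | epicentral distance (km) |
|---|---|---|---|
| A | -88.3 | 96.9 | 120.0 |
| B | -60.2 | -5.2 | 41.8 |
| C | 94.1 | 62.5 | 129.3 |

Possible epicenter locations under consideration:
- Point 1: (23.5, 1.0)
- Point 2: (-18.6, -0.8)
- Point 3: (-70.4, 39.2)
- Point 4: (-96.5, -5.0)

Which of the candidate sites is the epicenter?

For each candidate, compare |candidate − station| to the reported distance:
Point 1: residuals A 27.3, B 42.1, C 35.7 → max 42.1 km
Point 2: residuals A 0.0, B 0.0, C 0.0 → max 0.0 km
Point 3: residuals A 59.6, B 3.8, C 36.8 → max 59.6 km
Point 4: residuals A 17.8, B 5.5, C 72.9 → max 72.9 km
Only Point 2 has all residuals ≈ 0.

Point 2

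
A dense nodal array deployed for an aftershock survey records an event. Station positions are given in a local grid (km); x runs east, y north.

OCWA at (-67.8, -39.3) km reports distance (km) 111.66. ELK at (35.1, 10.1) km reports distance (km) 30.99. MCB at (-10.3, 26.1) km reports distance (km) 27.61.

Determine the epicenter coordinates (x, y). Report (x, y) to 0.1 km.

Circle about each station: (x + 67.8)² + (y + 39.3)² = 111.66²; (x − 35.1)² + (y − 10.1)² = 30.99²; (x + 10.3)² + (y − 26.1)² = 27.61².
Subtracting the OCWA equation from the ELK and MCB equations removes the quadratic terms:
205.8 x + 98.8 y = 6700.27
115.0 x + 130.8 y = 6351.61
Solving the 2×2 system: x ≈ 16.0, y ≈ 34.5 km.

16.0 km east, 34.5 km north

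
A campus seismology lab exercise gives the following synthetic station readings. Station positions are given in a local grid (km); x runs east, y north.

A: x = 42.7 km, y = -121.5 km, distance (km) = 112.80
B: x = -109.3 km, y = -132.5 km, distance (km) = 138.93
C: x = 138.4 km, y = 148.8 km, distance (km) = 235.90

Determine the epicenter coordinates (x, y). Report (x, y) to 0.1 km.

Circle about each station: (x − 42.7)² + (y + 121.5)² = 112.80²; (x + 109.3)² + (y + 132.5)² = 138.93²; (x − 138.4)² + (y − 148.8)² = 235.90².
Subtracting the A equation from the B and C equations removes the quadratic terms:
-304.0 x − 22.0 y = 6339.50
191.4 x + 540.6 y = -18214.51
Solving the 2×2 system: x ≈ -18.9, y ≈ -27.0 km.
Check against A (with the unrounded x, y): √((x − 42.7)²+(y + 121.5)²) = 112.80 ≈ 112.80 km. ✓

-18.9 km east, -27.0 km north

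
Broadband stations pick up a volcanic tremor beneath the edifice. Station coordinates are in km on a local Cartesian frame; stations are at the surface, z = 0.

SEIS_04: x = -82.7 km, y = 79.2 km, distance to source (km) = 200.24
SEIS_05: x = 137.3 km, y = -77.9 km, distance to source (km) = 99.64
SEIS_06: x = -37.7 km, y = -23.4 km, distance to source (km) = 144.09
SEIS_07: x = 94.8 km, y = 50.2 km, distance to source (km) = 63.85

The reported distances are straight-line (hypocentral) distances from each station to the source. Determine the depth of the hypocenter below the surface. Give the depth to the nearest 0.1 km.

depth ≈ 42.7 km

Each station gives a sphere (x−x_i)² + (y−y_i)² + z² = d_i² (stations at z=0).
Subtracting the SEIS_04 sphere from SEIS_05 and SEIS_06: z² cancels, leaving linear equations in x and y:
440.0 x − 314.2 y = 41975.70
90.0 x − 205.2 y = 8191.05
Solving: x ≈ 97.400, y ≈ 2.802 km (keep extra digits for the depth step; rounded: 97.4, 2.8).
Then from the SEIS_04 sphere: z² = 200.24² − (x + 82.7)² − (y − 79.2)² with x = 97.400, y = 2.802, so z ≈ 42.701 ≈ 42.7 km.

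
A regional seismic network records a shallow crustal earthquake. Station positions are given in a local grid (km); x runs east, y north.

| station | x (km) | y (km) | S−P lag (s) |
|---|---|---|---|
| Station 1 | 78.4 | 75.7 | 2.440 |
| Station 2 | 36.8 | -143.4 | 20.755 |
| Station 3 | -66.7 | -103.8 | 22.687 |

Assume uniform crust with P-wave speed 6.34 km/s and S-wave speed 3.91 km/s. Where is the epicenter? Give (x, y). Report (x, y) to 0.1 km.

x ≈ 97.3 km, y ≈ 59.5 km

Distance from S−P lag: d = Δt · v_P v_S / (v_P − v_S) = Δt · (6.34·3.91)/(6.34−3.91) ≈ 10.2014·Δt.
So d_Station 1 = 24.89, d_Station 2 = 211.73, d_Station 3 = 231.44 km.
Circle about each station: (x − 78.4)² + (y − 75.7)² = 24.89²; (x − 36.8)² + (y + 143.4)² = 211.73²; (x + 66.7)² + (y + 103.8)² = 231.44².
Subtracting the Station 1 equation from the Station 2 and Station 3 equations removes the quadratic terms:
-83.2 x − 438.2 y = -34169.33
-290.2 x − 359.0 y = -49598.68
Solving the 2×2 system: x ≈ 97.3, y ≈ 59.5 km.
Check against Station 1 (with the unrounded x, y): √((x − 78.4)²+(y − 75.7)²) = 24.89 ≈ 24.89 km. ✓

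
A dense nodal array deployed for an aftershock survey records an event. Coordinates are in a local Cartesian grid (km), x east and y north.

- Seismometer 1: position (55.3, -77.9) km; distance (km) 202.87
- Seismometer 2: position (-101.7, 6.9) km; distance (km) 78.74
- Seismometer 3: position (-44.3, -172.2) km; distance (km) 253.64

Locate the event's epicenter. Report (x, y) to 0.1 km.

-72.2 km east, 79.9 km north

Circle about each station: (x − 55.3)² + (y + 77.9)² = 202.87²; (x + 101.7)² + (y − 6.9)² = 78.74²; (x + 44.3)² + (y + 172.2)² = 253.64².
Subtracting the Seismometer 1 equation from the Seismometer 2 and Seismometer 3 equations removes the quadratic terms:
-314.0 x + 169.6 y = 36220.25
-199.2 x − 188.6 y = -688.18
Solving the 2×2 system: x ≈ -72.2, y ≈ 79.9 km.
Check against Seismometer 1 (with the unrounded x, y): √((x − 55.3)²+(y + 77.9)²) = 202.87 ≈ 202.87 km. ✓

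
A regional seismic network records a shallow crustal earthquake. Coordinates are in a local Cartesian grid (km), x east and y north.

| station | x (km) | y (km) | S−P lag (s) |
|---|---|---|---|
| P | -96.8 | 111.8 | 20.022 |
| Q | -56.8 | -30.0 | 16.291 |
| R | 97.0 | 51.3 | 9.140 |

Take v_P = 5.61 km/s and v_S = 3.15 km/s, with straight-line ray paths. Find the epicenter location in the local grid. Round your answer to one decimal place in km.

(31.5, 46.8)

Distance from S−P lag: d = Δt · v_P v_S / (v_P − v_S) = Δt · (5.61·3.15)/(5.61−3.15) ≈ 7.1835·Δt.
So d_P = 143.83, d_Q = 117.03, d_R = 65.66 km.
Circle about each station: (x + 96.8)² + (y − 111.8)² = 143.83²; (x + 56.8)² + (y + 30.0)² = 117.03²; (x − 97.0)² + (y − 51.3)² = 65.66².
Subtracting the P equation from the Q and R equations removes the quadratic terms:
80.0 x − 283.6 y = -10752.19
387.6 x − 121.0 y = 6547.04
Solving the 2×2 system: x ≈ 31.5, y ≈ 46.8 km.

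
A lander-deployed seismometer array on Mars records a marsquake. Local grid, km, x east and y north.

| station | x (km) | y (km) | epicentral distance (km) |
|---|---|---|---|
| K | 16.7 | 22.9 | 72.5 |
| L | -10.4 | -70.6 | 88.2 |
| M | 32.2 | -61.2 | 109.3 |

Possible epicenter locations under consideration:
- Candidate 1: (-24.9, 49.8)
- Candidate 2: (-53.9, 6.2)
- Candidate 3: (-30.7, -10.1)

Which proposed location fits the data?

Candidate 2

For each candidate, compare |candidate − station| to the reported distance:
Candidate 1: residuals K 23.0, L 33.1, M 15.5 → max 33.1 km
Candidate 2: residuals K 0.0, L 0.1, M 0.0 → max 0.1 km
Candidate 3: residuals K 14.7, L 24.4, M 28.3 → max 28.3 km
Only Candidate 2 has all residuals ≈ 0.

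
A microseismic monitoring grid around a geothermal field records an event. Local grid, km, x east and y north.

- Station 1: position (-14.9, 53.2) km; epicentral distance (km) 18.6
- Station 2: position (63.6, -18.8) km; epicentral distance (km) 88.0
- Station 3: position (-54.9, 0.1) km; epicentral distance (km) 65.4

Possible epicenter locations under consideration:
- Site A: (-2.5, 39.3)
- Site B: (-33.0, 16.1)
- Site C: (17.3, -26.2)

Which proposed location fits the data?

Site A

For each candidate, compare |candidate − station| to the reported distance:
Site A: residuals Station 1 0.0, Station 2 0.0, Station 3 0.0 → max 0.0 km
Site B: residuals Station 1 22.7, Station 2 14.7, Station 3 38.3 → max 38.3 km
Site C: residuals Station 1 67.1, Station 2 41.1, Station 3 11.4 → max 67.1 km
Only Site A has all residuals ≈ 0.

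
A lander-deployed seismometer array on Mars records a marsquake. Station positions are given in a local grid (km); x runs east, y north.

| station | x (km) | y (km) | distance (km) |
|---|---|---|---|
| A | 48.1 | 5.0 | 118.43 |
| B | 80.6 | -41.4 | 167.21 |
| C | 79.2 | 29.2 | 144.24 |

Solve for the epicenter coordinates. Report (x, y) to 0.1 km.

-64.5 km east, 41.7 km north

Circle about each station: (x − 48.1)² + (y − 5.0)² = 118.43²; (x − 80.6)² + (y + 41.4)² = 167.21²; (x − 79.2)² + (y − 29.2)² = 144.24².
Subtracting the A equation from the B and C equations removes the quadratic terms:
65.0 x − 92.8 y = -8061.81
62.2 x + 48.4 y = -1992.84
Solving the 2×2 system: x ≈ -64.5, y ≈ 41.7 km.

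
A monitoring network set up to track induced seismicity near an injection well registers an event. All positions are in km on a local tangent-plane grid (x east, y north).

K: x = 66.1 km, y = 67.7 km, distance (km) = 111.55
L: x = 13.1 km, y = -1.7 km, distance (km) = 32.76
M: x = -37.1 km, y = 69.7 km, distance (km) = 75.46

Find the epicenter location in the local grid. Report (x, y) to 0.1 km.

x ≈ -19.6 km, y ≈ -3.7 km

Circle about each station: (x − 66.1)² + (y − 67.7)² = 111.55²; (x − 13.1)² + (y + 1.7)² = 32.76²; (x + 37.1)² + (y − 69.7)² = 75.46².
Subtracting the K equation from the L and M equations removes the quadratic terms:
-106.0 x − 138.8 y = 2592.18
-206.4 x + 4.0 y = 4031.19
Solving the 2×2 system: x ≈ -19.6, y ≈ -3.7 km.
Check against K (with the unrounded x, y): √((x − 66.1)²+(y − 67.7)²) = 111.55 ≈ 111.55 km. ✓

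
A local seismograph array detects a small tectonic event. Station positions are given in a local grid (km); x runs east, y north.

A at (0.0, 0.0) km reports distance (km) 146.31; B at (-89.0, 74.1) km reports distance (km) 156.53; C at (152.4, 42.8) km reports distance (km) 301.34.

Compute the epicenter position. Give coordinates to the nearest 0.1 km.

-123.4 km east, -78.6 km north

Circle about each station: x² + y² = 146.31²; (x + 89.0)² + (y − 74.1)² = 156.53²; (x − 152.4)² + (y − 42.8)² = 301.34².
Subtracting pairs of circle equations eliminates x²+y² and gives linear equations (the radical axes):
-178.0 x + 148.2 y = 10316.79
304.8 x + 85.6 y = -44341.58
Solving the 2×2 system: x ≈ -123.4, y ≈ -78.6 km.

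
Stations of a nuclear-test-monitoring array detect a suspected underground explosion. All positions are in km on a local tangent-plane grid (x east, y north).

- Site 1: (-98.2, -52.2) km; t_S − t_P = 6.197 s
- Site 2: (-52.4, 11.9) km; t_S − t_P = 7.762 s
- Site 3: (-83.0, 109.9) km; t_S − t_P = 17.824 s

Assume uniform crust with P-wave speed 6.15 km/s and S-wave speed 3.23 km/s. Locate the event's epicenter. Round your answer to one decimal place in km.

Distance from S−P lag: d = Δt · v_P v_S / (v_P − v_S) = Δt · (6.15·3.23)/(6.15−3.23) ≈ 6.8029·Δt.
So d_Site 1 = 42.16, d_Site 2 = 52.80, d_Site 3 = 121.26 km.
Circle about each station: (x + 98.2)² + (y + 52.2)² = 42.16²; (x + 52.4)² + (y − 11.9)² = 52.80²; (x + 83.0)² + (y − 109.9)² = 121.26².
Subtracting pairs of circle equations eliminates x²+y² and gives linear equations (the radical axes):
91.6 x + 128.2 y = -10491.08
30.4 x + 324.2 y = -6327.59
Solving the 2×2 system: x ≈ -100.4, y ≈ -10.1 km.
Check against Site 1 (with the unrounded x, y): √((x + 98.2)²+(y + 52.2)²) = 42.15 ≈ 42.16 km. ✓

(-100.4, -10.1)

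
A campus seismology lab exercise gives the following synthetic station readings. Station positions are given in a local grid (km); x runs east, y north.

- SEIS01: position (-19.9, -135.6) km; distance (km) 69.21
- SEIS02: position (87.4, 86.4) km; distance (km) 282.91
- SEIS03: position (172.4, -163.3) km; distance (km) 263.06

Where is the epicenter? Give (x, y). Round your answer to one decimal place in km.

-89.1 km east, -134.7 km north

Circle about each station: (x + 19.9)² + (y + 135.6)² = 69.21²; (x − 87.4)² + (y − 86.4)² = 282.91²; (x − 172.4)² + (y + 163.3)² = 263.06².
Subtracting the SEIS01 equation from the SEIS02 and SEIS03 equations removes the quadratic terms:
214.6 x + 444.0 y = -78927.69
384.6 x − 55.4 y = -26805.26
Solving the 2×2 system: x ≈ -89.1, y ≈ -134.7 km.
Check against SEIS01 (with the unrounded x, y): √((x + 19.9)²+(y + 135.6)²) = 69.21 ≈ 69.21 km. ✓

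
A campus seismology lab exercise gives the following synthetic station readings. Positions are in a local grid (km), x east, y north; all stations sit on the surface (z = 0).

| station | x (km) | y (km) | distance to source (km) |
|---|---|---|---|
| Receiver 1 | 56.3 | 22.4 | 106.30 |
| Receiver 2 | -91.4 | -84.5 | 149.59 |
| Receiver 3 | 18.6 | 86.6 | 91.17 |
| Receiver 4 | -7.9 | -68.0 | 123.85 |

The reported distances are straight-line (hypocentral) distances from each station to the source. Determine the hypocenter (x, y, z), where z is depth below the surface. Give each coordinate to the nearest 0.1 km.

Each station gives a sphere (x−x_i)² + (y−y_i)² + z² = d_i² (stations at z=0).
Subtracting the Receiver 1 sphere from Receiver 2 and Receiver 3: z² cancels, leaving linear equations in x and y:
-295.4 x − 213.8 y = 745.28
-75.4 x + 128.4 y = 7161.79
Solving: x ≈ -30.100, y ≈ 38.102 km (keep extra digits for the depth step; rounded: -30.1, 38.1).
Then from the Receiver 1 sphere: z² = 106.30² − (x − 56.3)² − (y − 22.4)² with x = -30.100, y = 38.102, so z ≈ 59.901 ≈ 59.9 km.
Check against Receiver 4 (with the unrounded solution): distance 123.85 ≈ 123.85 km. ✓

(-30.1, 38.1, 59.9)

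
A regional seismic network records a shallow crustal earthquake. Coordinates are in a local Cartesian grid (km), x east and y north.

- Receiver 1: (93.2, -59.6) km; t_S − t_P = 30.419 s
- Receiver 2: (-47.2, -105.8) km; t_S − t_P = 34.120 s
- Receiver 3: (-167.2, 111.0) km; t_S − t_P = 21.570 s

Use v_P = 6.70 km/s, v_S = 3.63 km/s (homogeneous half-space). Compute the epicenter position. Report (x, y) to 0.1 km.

Distance from S−P lag: d = Δt · v_P v_S / (v_P − v_S) = Δt · (6.70·3.63)/(6.70−3.63) ≈ 7.9221·Δt.
So d_Receiver 1 = 240.98, d_Receiver 2 = 270.30, d_Receiver 3 = 170.88 km.
Circle about each station: (x − 93.2)² + (y + 59.6)² = 240.98²; (x + 47.2)² + (y + 105.8)² = 270.30²; (x + 167.2)² + (y − 111.0)² = 170.88².
Subtracting the Receiver 1 equation from the Receiver 2 and Receiver 3 equations removes the quadratic terms:
-280.8 x − 92.4 y = -13807.65
-520.8 x + 341.2 y = 56909.83
Solving the 2×2 system: x ≈ -3.8, y ≈ 161.0 km.
Check against Receiver 1 (with the unrounded x, y): √((x − 93.2)²+(y + 59.6)²) = 240.98 ≈ 240.98 km. ✓

x ≈ -3.8 km, y ≈ 161.0 km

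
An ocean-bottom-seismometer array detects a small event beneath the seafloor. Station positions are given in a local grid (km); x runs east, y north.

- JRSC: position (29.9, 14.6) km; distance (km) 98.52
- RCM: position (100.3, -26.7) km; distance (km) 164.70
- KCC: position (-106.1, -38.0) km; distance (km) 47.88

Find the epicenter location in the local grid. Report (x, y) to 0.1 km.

Circle about each station: (x − 29.9)² + (y − 14.6)² = 98.52²; (x − 100.3)² + (y + 26.7)² = 164.70²; (x + 106.1)² + (y + 38.0)² = 47.88².
Subtracting pairs of circle equations eliminates x²+y² and gives linear equations (the radical axes):
140.8 x − 82.6 y = -7754.09
-272.0 x − 105.2 y = 19007.74
Solving the 2×2 system: x ≈ -64.0, y ≈ -15.2 km.

(-64.0, -15.2)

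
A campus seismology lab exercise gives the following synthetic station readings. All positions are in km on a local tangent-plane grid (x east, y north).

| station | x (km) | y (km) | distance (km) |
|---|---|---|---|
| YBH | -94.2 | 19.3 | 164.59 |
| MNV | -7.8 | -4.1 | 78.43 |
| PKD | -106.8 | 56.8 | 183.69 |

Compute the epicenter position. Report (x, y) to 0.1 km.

Circle about each station: (x + 94.2)² + (y − 19.3)² = 164.59²; (x + 7.8)² + (y + 4.1)² = 78.43²; (x + 106.8)² + (y − 56.8)² = 183.69².
Subtracting pairs of circle equations eliminates x²+y² and gives linear equations (the radical axes):
172.8 x − 46.8 y = 11770.12
-25.2 x + 75.0 y = -1265.80
Solving the 2×2 system: x ≈ 69.9, y ≈ 6.6 km.

(69.9, 6.6)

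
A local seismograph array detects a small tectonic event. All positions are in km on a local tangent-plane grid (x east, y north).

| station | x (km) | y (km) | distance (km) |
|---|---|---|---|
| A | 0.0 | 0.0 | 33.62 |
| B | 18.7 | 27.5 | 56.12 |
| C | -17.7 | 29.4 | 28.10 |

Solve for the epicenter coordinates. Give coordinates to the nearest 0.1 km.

-33.1 km east, 5.9 km north

Circle about each station: x² + y² = 33.62²; (x − 18.7)² + (y − 27.5)² = 56.12²; (x + 17.7)² + (y − 29.4)² = 28.10².
Subtracting the A equation from the B and C equations removes the quadratic terms:
37.4 x + 55.0 y = -913.21
-35.4 x + 58.8 y = 1518.34
Solving the 2×2 system: x ≈ -33.1, y ≈ 5.9 km.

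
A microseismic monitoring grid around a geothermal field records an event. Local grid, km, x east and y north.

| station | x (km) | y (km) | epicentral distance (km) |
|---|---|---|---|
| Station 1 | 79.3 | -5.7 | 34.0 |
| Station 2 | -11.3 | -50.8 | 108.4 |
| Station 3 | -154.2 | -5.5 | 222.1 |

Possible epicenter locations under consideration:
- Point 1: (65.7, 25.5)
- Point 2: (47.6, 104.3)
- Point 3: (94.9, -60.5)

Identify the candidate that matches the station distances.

Point 1

For each candidate, compare |candidate − station| to the reported distance:
Point 1: residuals Station 1 0.0, Station 2 0.0, Station 3 0.0 → max 0.0 km
Point 2: residuals Station 1 80.5, Station 2 57.5, Station 3 7.6 → max 80.5 km
Point 3: residuals Station 1 23.0, Station 2 1.8, Station 3 33.0 → max 33.0 km
Only Point 1 has all residuals ≈ 0.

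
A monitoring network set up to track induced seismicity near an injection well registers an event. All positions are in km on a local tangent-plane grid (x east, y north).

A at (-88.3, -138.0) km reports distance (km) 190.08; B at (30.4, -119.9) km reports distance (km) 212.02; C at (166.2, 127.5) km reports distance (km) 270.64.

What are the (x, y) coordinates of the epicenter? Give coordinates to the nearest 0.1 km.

Circle about each station: (x + 88.3)² + (y + 138.0)² = 190.08²; (x − 30.4)² + (y + 119.9)² = 212.02²; (x − 166.2)² + (y − 127.5)² = 270.64².
Subtracting the A equation from the B and C equations removes the quadratic terms:
237.4 x + 36.2 y = -20362.79
509.0 x + 531.0 y = -20077.80
Solving the 2×2 system: x ≈ -93.7, y ≈ 52.0 km.

(-93.7, 52.0)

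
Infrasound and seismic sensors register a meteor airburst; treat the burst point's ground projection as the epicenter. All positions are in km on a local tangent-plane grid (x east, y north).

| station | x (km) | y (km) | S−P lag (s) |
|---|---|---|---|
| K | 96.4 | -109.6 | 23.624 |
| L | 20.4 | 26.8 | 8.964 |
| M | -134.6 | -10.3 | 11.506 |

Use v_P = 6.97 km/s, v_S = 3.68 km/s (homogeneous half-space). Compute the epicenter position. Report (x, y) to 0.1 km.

Distance from S−P lag: d = Δt · v_P v_S / (v_P − v_S) = Δt · (6.97·3.68)/(6.97−3.68) ≈ 7.7962·Δt.
So d_K = 184.18, d_L = 69.89, d_M = 89.70 km.
Circle about each station: (x − 96.4)² + (y + 109.6)² = 184.18²; (x − 20.4)² + (y − 26.8)² = 69.89²; (x + 134.6)² + (y + 10.3)² = 89.70².
Subtracting the K equation from the L and M equations removes the quadratic terms:
-152.0 x + 272.8 y = 8866.94
-462.0 x + 198.6 y = 22794.31
Solving the 2×2 system: x ≈ -46.5, y ≈ 6.6 km.

x ≈ -46.5 km, y ≈ 6.6 km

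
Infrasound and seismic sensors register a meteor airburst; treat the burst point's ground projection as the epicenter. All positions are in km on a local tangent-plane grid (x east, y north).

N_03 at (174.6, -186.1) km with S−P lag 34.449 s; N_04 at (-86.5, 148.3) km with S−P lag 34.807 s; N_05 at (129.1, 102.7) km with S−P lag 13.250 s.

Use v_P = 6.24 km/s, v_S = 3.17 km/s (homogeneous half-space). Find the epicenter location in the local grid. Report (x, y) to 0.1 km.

Distance from S−P lag: d = Δt · v_P v_S / (v_P − v_S) = Δt · (6.24·3.17)/(6.24−3.17) ≈ 6.4433·Δt.
So d_N_03 = 221.96, d_N_04 = 224.27, d_N_05 = 85.37 km.
Circle about each station: (x − 174.6)² + (y + 186.1)² = 221.96²; (x + 86.5)² + (y − 148.3)² = 224.27²; (x − 129.1)² + (y − 102.7)² = 85.37².
Subtracting pairs of circle equations eliminates x²+y² and gives linear equations (the radical axes):
-522.2 x + 668.8 y = -36674.02
-91.0 x + 577.6 y = 4073.93
Solving the 2×2 system: x ≈ 99.3, y ≈ 22.7 km.

99.3 km east, 22.7 km north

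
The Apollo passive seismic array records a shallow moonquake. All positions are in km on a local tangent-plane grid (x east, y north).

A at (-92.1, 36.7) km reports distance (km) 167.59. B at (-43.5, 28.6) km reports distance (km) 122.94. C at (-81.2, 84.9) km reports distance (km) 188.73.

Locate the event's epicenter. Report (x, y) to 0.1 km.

Circle about each station: (x + 92.1)² + (y − 36.7)² = 167.59²; (x + 43.5)² + (y − 28.6)² = 122.94²; (x + 81.2)² + (y − 84.9)² = 188.73².
Subtracting the A equation from the B and C equations removes the quadratic terms:
97.2 x − 16.2 y = 5853.07
21.8 x + 96.4 y = -3560.45
Solving the 2×2 system: x ≈ 52.1, y ≈ -48.7 km.

x ≈ 52.1 km, y ≈ -48.7 km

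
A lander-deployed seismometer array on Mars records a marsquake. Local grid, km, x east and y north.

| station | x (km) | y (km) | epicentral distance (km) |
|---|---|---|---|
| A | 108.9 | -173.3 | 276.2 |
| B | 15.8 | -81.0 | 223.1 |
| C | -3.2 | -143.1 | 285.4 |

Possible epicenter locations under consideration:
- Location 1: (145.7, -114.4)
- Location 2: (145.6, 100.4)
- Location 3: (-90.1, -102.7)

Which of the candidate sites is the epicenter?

For each candidate, compare |candidate − station| to the reported distance:
Location 1: residuals A 206.7, B 89.0, C 133.8 → max 206.7 km
Location 2: residuals A 0.1, B 0.0, C 0.0 → max 0.1 km
Location 3: residuals A 65.0, B 115.0, C 189.6 → max 189.6 km
Only Location 2 has all residuals ≈ 0.

Location 2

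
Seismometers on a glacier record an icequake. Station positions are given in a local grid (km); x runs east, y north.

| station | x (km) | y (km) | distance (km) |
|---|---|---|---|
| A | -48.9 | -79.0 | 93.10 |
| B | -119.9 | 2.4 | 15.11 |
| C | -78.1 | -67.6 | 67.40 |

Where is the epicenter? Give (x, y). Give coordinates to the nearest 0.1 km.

x ≈ -108.4 km, y ≈ -7.4 km

Circle about each station: (x + 48.9)² + (y + 79.0)² = 93.10²; (x + 119.9)² + (y − 2.4)² = 15.11²; (x + 78.1)² + (y + 67.6)² = 67.40².
Subtracting the A equation from the B and C equations removes the quadratic terms:
-142.0 x + 162.8 y = 14188.86
-58.4 x + 22.8 y = 6162.01
Solving the 2×2 system: x ≈ -108.4, y ≈ -7.4 km.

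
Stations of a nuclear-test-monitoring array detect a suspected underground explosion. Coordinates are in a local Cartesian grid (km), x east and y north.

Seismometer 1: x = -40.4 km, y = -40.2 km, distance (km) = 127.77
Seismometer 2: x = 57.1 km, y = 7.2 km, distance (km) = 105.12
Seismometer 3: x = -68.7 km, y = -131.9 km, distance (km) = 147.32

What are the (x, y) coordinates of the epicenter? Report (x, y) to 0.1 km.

Circle about each station: (x + 40.4)² + (y + 40.2)² = 127.77²; (x − 57.1)² + (y − 7.2)² = 105.12²; (x + 68.7)² + (y + 131.9)² = 147.32².
Subtracting pairs of circle equations eliminates x²+y² and gives linear equations (the radical axes):
195.0 x + 94.8 y = 5339.01
-56.6 x − 183.4 y = 13491.09
Solving the 2×2 system: x ≈ 74.3, y ≈ -96.5 km.

74.3 km east, -96.5 km north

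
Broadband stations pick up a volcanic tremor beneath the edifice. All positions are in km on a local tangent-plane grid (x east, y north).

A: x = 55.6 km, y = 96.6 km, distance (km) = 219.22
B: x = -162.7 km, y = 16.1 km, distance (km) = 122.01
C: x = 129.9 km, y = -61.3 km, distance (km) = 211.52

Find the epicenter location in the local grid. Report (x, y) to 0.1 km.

x ≈ -81.2 km, y ≈ -74.7 km

Circle about each station: (x − 55.6)² + (y − 96.6)² = 219.22²; (x + 162.7)² + (y − 16.1)² = 122.01²; (x − 129.9)² + (y + 61.3)² = 211.52².
Subtracting pairs of circle equations eliminates x²+y² and gives linear equations (the radical axes):
-436.6 x − 161.0 y = 47478.55
148.6 x − 315.8 y = 11525.48
Solving the 2×2 system: x ≈ -81.2, y ≈ -74.7 km.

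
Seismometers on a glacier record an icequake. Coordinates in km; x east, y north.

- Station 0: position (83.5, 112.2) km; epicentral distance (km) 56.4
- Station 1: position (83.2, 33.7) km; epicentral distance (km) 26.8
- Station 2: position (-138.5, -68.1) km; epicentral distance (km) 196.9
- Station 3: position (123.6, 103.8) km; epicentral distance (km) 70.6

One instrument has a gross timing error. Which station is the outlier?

Station 2

Solve using three stations at a time. Using Station 0, Station 1, Station 3 (subtract circle equations pairwise → linear system) gives (x, y) ≈ (70.4, 57.3).
Distances from that point to each station vs reported:
  Station 0: calculated 56.4 vs reported 56.4 → residual 0.0 km
  Station 1: calculated 26.8 vs reported 26.8 → residual 0.0 km
  Station 2: calculated 243.7 vs reported 196.9 → residual 46.8 km
  Station 3: calculated 70.6 vs reported 70.6 → residual 0.0 km
Station 0, Station 1, Station 3 are mutually consistent (residuals ≈ 0); Station 2 is off by 46.8 km.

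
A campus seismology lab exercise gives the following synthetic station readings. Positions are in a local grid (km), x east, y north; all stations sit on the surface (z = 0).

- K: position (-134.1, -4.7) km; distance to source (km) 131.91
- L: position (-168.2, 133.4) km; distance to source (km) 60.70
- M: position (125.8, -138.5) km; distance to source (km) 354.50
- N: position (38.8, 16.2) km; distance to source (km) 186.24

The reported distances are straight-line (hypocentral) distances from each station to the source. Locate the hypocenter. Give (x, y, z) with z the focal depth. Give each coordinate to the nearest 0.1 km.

Each station gives a sphere (x−x_i)² + (y−y_i)² + z² = d_i² (stations at z=0).
Subtracting the K sphere from L and M: z² cancels, leaving linear equations in x and y:
-68.2 x + 276.2 y = 41797.66
519.8 x − 267.6 y = -91267.01
Solving: x ≈ -111.898, y ≈ 123.701 km (keep extra digits for the depth step; rounded: -111.9, 123.7).
Then from the K sphere: z² = 131.91² − (x + 134.1)² − (y + 4.7)² with x = -111.898, y = 123.701, so z ≈ 20.506 ≈ 20.5 km.
Check against N (with the unrounded solution): distance 186.24 ≈ 186.24 km. ✓

x ≈ -111.9 km, y ≈ 123.7 km, depth ≈ 20.5 km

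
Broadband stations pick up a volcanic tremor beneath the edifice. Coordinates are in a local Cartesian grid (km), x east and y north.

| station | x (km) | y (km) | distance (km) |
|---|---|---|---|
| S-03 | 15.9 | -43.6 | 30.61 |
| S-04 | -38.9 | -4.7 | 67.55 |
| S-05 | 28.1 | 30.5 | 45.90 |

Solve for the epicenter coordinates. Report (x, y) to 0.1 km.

27.8 km east, -15.4 km north

Circle about each station: (x − 15.9)² + (y + 43.6)² = 30.61²; (x + 38.9)² + (y + 4.7)² = 67.55²; (x − 28.1)² + (y − 30.5)² = 45.90².
Subtracting pairs of circle equations eliminates x²+y² and gives linear equations (the radical axes):
-109.6 x + 77.8 y = -4244.50
24.4 x + 148.2 y = -1603.75
Solving the 2×2 system: x ≈ 27.8, y ≈ -15.4 km.
Check against S-03 (with the unrounded x, y): √((x − 15.9)²+(y + 43.6)²) = 30.61 ≈ 30.61 km. ✓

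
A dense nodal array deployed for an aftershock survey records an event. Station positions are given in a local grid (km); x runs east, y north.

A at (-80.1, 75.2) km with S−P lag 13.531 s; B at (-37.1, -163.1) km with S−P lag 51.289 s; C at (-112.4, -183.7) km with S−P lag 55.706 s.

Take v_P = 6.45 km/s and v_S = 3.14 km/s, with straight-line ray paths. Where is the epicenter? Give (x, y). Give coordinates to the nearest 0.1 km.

Distance from S−P lag: d = Δt · v_P v_S / (v_P − v_S) = Δt · (6.45·3.14)/(6.45−3.14) ≈ 6.1187·Δt.
So d_A = 82.79, d_B = 313.82, d_C = 340.85 km.
Circle about each station: (x + 80.1)² + (y − 75.2)² = 82.79²; (x + 37.1)² + (y + 163.1)² = 313.82²; (x + 112.4)² + (y + 183.7)² = 340.85².
Subtracting the A equation from the B and C equations removes the quadratic terms:
86.0 x − 476.6 y = -75721.84
-64.6 x − 517.8 y = -75016.14
Solving the 2×2 system: x ≈ -45.9, y ≈ 150.6 km.

-45.9 km east, 150.6 km north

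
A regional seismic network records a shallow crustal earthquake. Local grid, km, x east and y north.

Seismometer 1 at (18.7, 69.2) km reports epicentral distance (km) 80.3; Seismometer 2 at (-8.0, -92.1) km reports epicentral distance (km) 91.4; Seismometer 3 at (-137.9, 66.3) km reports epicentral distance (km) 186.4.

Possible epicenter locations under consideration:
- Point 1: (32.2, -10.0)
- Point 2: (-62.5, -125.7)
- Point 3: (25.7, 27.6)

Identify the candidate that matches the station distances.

Point 1

For each candidate, compare |candidate − station| to the reported distance:
Point 1: residuals Seismometer 1 0.0, Seismometer 2 0.0, Seismometer 3 0.0 → max 0.0 km
Point 2: residuals Seismometer 1 130.8, Seismometer 2 27.4, Seismometer 3 19.9 → max 130.8 km
Point 3: residuals Seismometer 1 38.1, Seismometer 2 33.0, Seismometer 3 18.3 → max 38.1 km
Only Point 1 has all residuals ≈ 0.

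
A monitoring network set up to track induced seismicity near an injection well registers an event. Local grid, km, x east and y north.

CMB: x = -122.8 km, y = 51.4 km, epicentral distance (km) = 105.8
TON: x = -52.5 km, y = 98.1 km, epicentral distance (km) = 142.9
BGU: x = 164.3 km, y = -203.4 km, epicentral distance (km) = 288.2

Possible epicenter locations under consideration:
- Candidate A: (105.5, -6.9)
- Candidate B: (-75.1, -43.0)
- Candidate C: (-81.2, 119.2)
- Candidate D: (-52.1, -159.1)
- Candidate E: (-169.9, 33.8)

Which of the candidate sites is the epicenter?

For each candidate, compare |candidate − station| to the reported distance:
Candidate A: residuals CMB 129.8, TON 46.8, BGU 83.1 → max 129.8 km
Candidate B: residuals CMB 0.0, TON 0.0, BGU 0.0 → max 0.0 km
Candidate C: residuals CMB 26.3, TON 107.3, BGU 117.2 → max 117.2 km
Candidate D: residuals CMB 116.3, TON 114.3, BGU 67.3 → max 116.3 km
Candidate E: residuals CMB 55.5, TON 9.0, BGU 121.6 → max 121.6 km
Only Candidate B has all residuals ≈ 0.

Candidate B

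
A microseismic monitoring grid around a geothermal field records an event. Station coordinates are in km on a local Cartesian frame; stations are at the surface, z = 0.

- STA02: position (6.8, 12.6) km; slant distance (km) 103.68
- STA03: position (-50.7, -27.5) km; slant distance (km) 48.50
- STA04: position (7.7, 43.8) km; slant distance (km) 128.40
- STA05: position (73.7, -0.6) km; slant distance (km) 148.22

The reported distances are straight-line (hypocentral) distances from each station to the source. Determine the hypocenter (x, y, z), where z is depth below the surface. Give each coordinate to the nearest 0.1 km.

Each station gives a sphere (x−x_i)² + (y−y_i)² + z² = d_i² (stations at z=0).
Subtracting the STA02 sphere from STA03 and STA04: z² cancels, leaving linear equations in x and y:
-115.0 x − 80.2 y = 11519.03
1.8 x + 62.4 y = -3964.29
Solving: x ≈ -57.007, y ≈ -61.886 km (keep extra digits for the depth step; rounded: -57.0, -61.9).
Then from the STA02 sphere: z² = 103.68² − (x − 6.8)² − (y − 12.6)² with x = -57.007, y = -61.886, so z ≈ 33.616 ≈ 33.6 km.

(-57.0, -61.9, 33.6)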